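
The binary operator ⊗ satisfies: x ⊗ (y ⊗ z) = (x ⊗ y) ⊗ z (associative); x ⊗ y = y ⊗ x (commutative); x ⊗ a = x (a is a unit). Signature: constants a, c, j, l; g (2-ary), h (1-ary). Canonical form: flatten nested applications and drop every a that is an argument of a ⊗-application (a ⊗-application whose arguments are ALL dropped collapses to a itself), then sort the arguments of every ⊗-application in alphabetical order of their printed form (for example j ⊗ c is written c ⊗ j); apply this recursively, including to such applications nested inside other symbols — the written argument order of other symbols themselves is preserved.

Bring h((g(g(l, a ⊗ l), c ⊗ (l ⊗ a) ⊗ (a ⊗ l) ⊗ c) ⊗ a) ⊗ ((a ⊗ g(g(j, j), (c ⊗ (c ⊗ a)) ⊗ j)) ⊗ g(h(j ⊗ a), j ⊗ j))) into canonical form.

Answer: h(g(g(j, j), c ⊗ c ⊗ j) ⊗ g(g(l, l), c ⊗ c ⊗ l ⊗ l) ⊗ g(h(j), j ⊗ j))

Derivation:
Work inside:  (g(g(l, a ⊗ l), c ⊗ (l ⊗ a) ⊗ (a ⊗ l) ⊗ c) ⊗ a) ⊗ ((a ⊗ g(g(j, j), (c ⊗ (c ⊗ a)) ⊗ j)) ⊗ g(h(j ⊗ a), j ⊗ j))
Flatten:  g(g(l, a ⊗ l), c ⊗ (l ⊗ a) ⊗ (a ⊗ l) ⊗ c) ⊗ a ⊗ a ⊗ g(g(j, j), (c ⊗ (c ⊗ a)) ⊗ j) ⊗ g(h(j ⊗ a), j ⊗ j)
Inside:  g(g(l, a ⊗ l), c ⊗ (l ⊗ a) ⊗ (a ⊗ l) ⊗ c)  →  g(g(l, l), c ⊗ c ⊗ l ⊗ l)
Canonicalize subterm:  g(g(j, j), (c ⊗ (c ⊗ a)) ⊗ j)  →  g(g(j, j), c ⊗ c ⊗ j)
Canonicalize subterm:  g(h(j ⊗ a), j ⊗ j)  →  g(h(j), j ⊗ j)
Drop the unit:  drop a (×2)
Order the arguments:  g(g(j, j), c ⊗ c ⊗ j) ⊗ g(g(l, l), c ⊗ c ⊗ l ⊗ l) ⊗ g(h(j), j ⊗ j)
Put back:  h(g(g(j, j), c ⊗ c ⊗ j) ⊗ g(g(l, l), c ⊗ c ⊗ l ⊗ l) ⊗ g(h(j), j ⊗ j))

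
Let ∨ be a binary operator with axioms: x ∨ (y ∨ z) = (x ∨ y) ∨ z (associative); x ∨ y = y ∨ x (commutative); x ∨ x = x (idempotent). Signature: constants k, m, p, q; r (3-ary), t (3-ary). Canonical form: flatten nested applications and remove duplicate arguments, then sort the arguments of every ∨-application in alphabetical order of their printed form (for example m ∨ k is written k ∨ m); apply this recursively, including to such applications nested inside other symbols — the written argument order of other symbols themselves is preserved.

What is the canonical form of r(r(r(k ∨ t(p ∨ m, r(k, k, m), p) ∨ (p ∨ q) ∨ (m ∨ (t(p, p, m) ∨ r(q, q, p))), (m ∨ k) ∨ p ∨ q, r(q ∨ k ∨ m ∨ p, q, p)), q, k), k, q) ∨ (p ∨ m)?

Flatten:  r(r(r(k ∨ t(p ∨ m, r(k, k, m), p) ∨ (p ∨ q) ∨ (m ∨ (t(p, p, m) ∨ r(q, q, p))), (m ∨ k) ∨ p ∨ q, r(q ∨ k ∨ m ∨ p, q, p)), q, k), k, q) ∨ p ∨ m
Canonicalize subterm:  r(r(r(k ∨ t(p ∨ m, r(k, k, m), p) ∨ (p ∨ q) ∨ (m ∨ (t(p, p, m) ∨ r(q, q, p))), (m ∨ k) ∨ p ∨ q, r(q ∨ k ∨ m ∨ p, q, p)), q, k), k, q)  →  r(r(r(k ∨ m ∨ p ∨ q ∨ r(q, q, p) ∨ t(m ∨ p, r(k, k, m), p) ∨ t(p, p, m), k ∨ m ∨ p ∨ q, r(k ∨ m ∨ p ∨ q, q, p)), q, k), k, q)
Order the arguments:  m ∨ p ∨ r(r(r(k ∨ m ∨ p ∨ q ∨ r(q, q, p) ∨ t(m ∨ p, r(k, k, m), p) ∨ t(p, p, m), k ∨ m ∨ p ∨ q, r(k ∨ m ∨ p ∨ q, q, p)), q, k), k, q)

Answer: m ∨ p ∨ r(r(r(k ∨ m ∨ p ∨ q ∨ r(q, q, p) ∨ t(m ∨ p, r(k, k, m), p) ∨ t(p, p, m), k ∨ m ∨ p ∨ q, r(k ∨ m ∨ p ∨ q, q, p)), q, k), k, q)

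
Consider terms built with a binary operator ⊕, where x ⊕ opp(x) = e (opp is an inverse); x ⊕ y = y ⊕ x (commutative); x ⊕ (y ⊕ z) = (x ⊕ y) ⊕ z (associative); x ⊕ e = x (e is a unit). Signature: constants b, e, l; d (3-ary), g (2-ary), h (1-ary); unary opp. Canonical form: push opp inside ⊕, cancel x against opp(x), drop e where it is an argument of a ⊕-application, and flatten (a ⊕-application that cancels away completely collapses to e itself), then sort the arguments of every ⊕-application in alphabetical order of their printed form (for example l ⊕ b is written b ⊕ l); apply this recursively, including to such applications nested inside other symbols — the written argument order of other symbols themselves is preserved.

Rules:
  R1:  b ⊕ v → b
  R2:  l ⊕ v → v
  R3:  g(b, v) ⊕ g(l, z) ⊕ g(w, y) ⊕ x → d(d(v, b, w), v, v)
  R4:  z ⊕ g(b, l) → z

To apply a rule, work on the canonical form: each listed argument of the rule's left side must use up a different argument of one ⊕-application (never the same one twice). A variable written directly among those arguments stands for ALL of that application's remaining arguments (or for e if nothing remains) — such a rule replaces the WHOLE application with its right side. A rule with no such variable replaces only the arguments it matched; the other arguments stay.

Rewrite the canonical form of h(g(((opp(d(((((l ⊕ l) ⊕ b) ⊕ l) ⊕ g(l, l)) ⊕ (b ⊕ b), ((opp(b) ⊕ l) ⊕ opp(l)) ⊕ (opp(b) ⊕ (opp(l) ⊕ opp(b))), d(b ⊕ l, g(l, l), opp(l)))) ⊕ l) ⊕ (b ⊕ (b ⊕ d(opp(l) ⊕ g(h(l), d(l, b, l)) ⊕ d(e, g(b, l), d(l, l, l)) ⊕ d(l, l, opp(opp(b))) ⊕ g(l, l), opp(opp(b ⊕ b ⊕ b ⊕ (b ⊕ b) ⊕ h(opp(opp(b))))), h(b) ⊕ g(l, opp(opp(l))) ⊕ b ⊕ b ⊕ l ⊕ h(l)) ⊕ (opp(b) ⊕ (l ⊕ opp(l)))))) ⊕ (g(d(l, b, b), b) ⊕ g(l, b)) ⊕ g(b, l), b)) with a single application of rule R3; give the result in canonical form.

Canonical form:  h(g(b ⊕ d(d(e, g(b, l), d(l, l, l)) ⊕ d(l, l, b) ⊕ g(h(l), d(l, b, l)) ⊕ g(l, l) ⊕ opp(l), b ⊕ b ⊕ b ⊕ b ⊕ b ⊕ h(b), b ⊕ b ⊕ g(l, l) ⊕ h(b) ⊕ h(l) ⊕ l) ⊕ g(b, l) ⊕ g(d(l, b, b), b) ⊕ g(l, b) ⊕ l ⊕ opp(d(b ⊕ b ⊕ b ⊕ g(l, l) ⊕ l ⊕ l ⊕ l, opp(b) ⊕ opp(b) ⊕ opp(b) ⊕ opp(l), d(b ⊕ l, g(l, l), opp(l)))), b))
Apply R3:  consuming g(b, l), g(d(l, b, b), b), g(l, b);  v := l, w := d(l, b, b), x := b ⊕ d(d(e, g(b, l), d(l, l, l)) ⊕ d(l, l, b) ⊕ g(h(l), d(l, b, l)) ⊕ g(l, l) ⊕ opp(l), b ⊕ b ⊕ b ⊕ b ⊕ b ⊕ h(b), b ⊕ b ⊕ g(l, l) ⊕ h(b) ⊕ h(l) ⊕ l) ⊕ l ⊕ opp(d(b ⊕ b ⊕ b ⊕ g(l, l) ⊕ l ⊕ l ⊕ l, opp(b) ⊕ opp(b) ⊕ opp(b) ⊕ opp(l), d(b ⊕ l, g(l, l), opp(l)))), y := b, z := b
Every leftover argument binds to the variable; the entire application is replaced.
New term:  h(g(d(d(l, b, d(l, b, b)), l, l), b))

Answer: h(g(d(d(l, b, d(l, b, b)), l, l), b))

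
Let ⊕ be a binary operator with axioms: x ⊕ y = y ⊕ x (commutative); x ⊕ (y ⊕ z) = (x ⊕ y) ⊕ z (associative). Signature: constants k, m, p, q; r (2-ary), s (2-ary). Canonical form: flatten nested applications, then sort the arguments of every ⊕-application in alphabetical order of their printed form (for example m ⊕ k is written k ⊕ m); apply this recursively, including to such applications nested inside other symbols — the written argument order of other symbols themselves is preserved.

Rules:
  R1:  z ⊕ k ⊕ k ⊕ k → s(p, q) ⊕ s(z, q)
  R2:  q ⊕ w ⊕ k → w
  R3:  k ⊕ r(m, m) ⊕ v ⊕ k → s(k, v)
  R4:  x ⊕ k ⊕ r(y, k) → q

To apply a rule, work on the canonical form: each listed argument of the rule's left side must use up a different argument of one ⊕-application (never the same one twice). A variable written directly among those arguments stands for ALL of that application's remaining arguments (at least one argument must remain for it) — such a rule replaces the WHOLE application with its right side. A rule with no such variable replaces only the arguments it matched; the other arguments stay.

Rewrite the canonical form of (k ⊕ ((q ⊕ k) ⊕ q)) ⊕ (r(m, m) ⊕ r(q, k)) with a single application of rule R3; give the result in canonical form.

Canonical form:  k ⊕ k ⊕ q ⊕ q ⊕ r(m, m) ⊕ r(q, k)
R3 matches:  uses k, k, r(m, m);  v := q ⊕ q ⊕ r(q, k)
Every leftover argument binds to the variable; the entire application is replaced.
New term:  s(k, q ⊕ q ⊕ r(q, k))

Answer: s(k, q ⊕ q ⊕ r(q, k))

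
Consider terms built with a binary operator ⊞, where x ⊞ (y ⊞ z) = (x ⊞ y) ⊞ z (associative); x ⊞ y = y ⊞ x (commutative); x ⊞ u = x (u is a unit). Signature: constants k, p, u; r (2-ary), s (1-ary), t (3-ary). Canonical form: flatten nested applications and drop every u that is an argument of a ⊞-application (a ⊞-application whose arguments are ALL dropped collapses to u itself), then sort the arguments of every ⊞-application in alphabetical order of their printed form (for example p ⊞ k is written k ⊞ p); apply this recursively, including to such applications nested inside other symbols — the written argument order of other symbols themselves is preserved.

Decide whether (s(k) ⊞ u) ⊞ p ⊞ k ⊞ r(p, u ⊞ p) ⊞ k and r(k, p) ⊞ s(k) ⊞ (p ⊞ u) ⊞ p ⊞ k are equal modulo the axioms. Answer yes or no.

Left:  (s(k) ⊞ u) ⊞ p ⊞ k ⊞ r(p, u ⊞ p) ⊞ k
  Flatten:  s(k) ⊞ u ⊞ p ⊞ k ⊞ r(p, u ⊞ p) ⊞ k
  Simplify inside:  r(p, u ⊞ p)  →  r(p, p)
  Drop the unit:  drop u
  Sort:  k ⊞ k ⊞ p ⊞ r(p, p) ⊞ s(k)
Right:  r(k, p) ⊞ s(k) ⊞ (p ⊞ u) ⊞ p ⊞ k
  Un-nest:  r(k, p) ⊞ s(k) ⊞ p ⊞ u ⊞ p ⊞ k
  Unit:  drop u
  Sort arguments:  k ⊞ p ⊞ p ⊞ r(k, p) ⊞ s(k)

Answer: no — k ⊞ k ⊞ p ⊞ r(p, p) ⊞ s(k) vs k ⊞ p ⊞ p ⊞ r(k, p) ⊞ s(k)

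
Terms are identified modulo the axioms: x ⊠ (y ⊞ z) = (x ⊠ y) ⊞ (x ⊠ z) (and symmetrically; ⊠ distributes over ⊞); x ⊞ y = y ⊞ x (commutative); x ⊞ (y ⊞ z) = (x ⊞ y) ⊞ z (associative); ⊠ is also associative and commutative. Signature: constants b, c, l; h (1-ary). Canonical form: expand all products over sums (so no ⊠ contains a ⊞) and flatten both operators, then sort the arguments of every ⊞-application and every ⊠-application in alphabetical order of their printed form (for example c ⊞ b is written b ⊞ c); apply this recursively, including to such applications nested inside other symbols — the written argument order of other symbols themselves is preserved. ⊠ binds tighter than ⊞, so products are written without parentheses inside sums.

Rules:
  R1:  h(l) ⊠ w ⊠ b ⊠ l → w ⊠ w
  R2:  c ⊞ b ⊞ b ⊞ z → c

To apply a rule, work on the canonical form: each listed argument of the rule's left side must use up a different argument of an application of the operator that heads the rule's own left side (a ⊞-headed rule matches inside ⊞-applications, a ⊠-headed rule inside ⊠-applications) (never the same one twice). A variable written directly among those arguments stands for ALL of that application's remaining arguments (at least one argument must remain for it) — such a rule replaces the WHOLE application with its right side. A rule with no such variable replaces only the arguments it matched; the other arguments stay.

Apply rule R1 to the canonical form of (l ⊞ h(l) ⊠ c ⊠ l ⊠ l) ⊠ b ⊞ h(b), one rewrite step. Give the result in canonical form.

Canonical form:  b ⊠ c ⊠ h(l) ⊠ l ⊠ l ⊞ b ⊠ l ⊞ h(b)
Match R1:  consume b, h(l), l;  w := c ⊠ l
The variable takes the whole remainder — replace the entire application.
Result:  b ⊠ l ⊞ c ⊠ c ⊠ l ⊠ l ⊞ h(b)

Answer: b ⊠ l ⊞ c ⊠ c ⊠ l ⊠ l ⊞ h(b)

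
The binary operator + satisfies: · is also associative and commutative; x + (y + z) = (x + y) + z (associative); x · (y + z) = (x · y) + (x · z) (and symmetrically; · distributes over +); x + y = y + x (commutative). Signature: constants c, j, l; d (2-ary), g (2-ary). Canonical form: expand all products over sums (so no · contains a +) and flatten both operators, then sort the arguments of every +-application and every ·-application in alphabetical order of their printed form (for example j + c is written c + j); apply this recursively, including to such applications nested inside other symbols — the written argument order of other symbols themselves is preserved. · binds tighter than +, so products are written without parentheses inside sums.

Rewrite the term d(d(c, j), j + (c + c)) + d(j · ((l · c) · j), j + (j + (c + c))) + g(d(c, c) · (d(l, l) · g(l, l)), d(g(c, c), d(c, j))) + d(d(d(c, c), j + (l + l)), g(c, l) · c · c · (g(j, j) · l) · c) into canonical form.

Flatten:  d(d(c, j), c + c + j) + d(c · j · j · l, c + c + j + j) + g(d(c, c) · d(l, l) · g(l, l), d(g(c, c), d(c, j))) + d(d(d(c, c), j + l + l), c · c · c · g(c, l) · g(j, j) · l)
Sort:  d(c · j · j · l, c + c + j + j) + d(d(c, j), c + c + j) + d(d(d(c, c), j + l + l), c · c · c · g(c, l) · g(j, j) · l) + g(d(c, c) · d(l, l) · g(l, l), d(g(c, c), d(c, j)))

Answer: d(c · j · j · l, c + c + j + j) + d(d(c, j), c + c + j) + d(d(d(c, c), j + l + l), c · c · c · g(c, l) · g(j, j) · l) + g(d(c, c) · d(l, l) · g(l, l), d(g(c, c), d(c, j)))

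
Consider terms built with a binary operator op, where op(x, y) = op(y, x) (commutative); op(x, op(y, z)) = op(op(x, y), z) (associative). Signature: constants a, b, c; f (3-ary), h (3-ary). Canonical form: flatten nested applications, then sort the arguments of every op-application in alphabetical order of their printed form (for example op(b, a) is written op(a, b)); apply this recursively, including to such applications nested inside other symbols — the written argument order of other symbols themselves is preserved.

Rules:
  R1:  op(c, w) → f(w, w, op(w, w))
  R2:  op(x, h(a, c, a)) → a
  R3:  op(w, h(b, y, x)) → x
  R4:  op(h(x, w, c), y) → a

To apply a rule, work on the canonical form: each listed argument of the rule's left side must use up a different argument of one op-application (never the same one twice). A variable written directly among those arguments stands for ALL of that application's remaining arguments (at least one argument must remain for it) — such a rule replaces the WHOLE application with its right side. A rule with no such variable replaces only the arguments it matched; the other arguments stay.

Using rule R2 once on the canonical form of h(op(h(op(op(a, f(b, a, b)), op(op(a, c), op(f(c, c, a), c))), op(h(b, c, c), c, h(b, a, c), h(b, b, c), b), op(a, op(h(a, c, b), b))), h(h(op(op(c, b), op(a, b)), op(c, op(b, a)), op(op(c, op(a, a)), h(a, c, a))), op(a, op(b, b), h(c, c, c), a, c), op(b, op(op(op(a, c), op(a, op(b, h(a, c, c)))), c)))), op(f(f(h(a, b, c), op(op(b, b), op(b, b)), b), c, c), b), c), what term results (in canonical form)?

Answer: h(op(h(h(op(a, b, b, c), op(a, b, c), a), op(a, a, b, b, c, h(c, c, c)), op(a, a, b, b, c, c, h(a, c, c))), h(op(a, a, c, c, f(b, a, b), f(c, c, a)), op(b, c, h(b, a, c), h(b, b, c), h(b, c, c)), op(a, b, h(a, c, b)))), op(b, f(f(h(a, b, c), op(b, b, b, b), b), c, c)), c)

Derivation:
Canonical form:  h(op(h(h(op(a, b, b, c), op(a, b, c), op(a, a, c, h(a, c, a))), op(a, a, b, b, c, h(c, c, c)), op(a, a, b, b, c, c, h(a, c, c))), h(op(a, a, c, c, f(b, a, b), f(c, c, a)), op(b, c, h(b, a, c), h(b, b, c), h(b, c, c)), op(a, b, h(a, c, b)))), op(b, f(f(h(a, b, c), op(b, b, b, b), b), c, c)), c)
Match R2:  consume h(a, c, a);  x := op(a, a, c)
Every leftover argument binds to the variable; the entire application is replaced.
Giving:  h(op(h(h(op(a, b, b, c), op(a, b, c), a), op(a, a, b, b, c, h(c, c, c)), op(a, a, b, b, c, c, h(a, c, c))), h(op(a, a, c, c, f(b, a, b), f(c, c, a)), op(b, c, h(b, a, c), h(b, b, c), h(b, c, c)), op(a, b, h(a, c, b)))), op(b, f(f(h(a, b, c), op(b, b, b, b), b), c, c)), c)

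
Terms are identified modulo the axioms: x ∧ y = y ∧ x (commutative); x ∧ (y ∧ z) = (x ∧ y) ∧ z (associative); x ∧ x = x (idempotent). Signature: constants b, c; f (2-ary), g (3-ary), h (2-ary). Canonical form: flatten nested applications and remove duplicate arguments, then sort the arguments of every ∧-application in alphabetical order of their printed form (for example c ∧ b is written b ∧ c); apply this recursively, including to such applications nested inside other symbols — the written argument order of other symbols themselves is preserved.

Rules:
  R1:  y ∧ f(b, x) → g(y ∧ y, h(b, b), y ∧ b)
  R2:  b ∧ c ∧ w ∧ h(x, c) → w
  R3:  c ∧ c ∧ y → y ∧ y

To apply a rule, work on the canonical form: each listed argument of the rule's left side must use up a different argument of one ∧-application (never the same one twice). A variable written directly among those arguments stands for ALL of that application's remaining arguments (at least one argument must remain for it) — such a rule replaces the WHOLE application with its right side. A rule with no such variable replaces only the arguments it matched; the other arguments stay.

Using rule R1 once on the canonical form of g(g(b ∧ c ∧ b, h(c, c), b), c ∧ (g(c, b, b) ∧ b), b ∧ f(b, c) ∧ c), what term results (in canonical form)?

Answer: g(g(b ∧ c, h(c, c), b), b ∧ c ∧ g(c, b, b), g(b ∧ c, h(b, b), b ∧ c))

Derivation:
Canonical form:  g(g(b ∧ c, h(c, c), b), b ∧ c ∧ g(c, b, b), b ∧ c ∧ f(b, c))
Match R1:  consume f(b, c);  x := c, y := b ∧ c
The extension variable absorbs all remaining arguments, so the whole application is rewritten.
Result:  g(g(b ∧ c, h(c, c), b), b ∧ c ∧ g(c, b, b), g(b ∧ c, h(b, b), b ∧ c))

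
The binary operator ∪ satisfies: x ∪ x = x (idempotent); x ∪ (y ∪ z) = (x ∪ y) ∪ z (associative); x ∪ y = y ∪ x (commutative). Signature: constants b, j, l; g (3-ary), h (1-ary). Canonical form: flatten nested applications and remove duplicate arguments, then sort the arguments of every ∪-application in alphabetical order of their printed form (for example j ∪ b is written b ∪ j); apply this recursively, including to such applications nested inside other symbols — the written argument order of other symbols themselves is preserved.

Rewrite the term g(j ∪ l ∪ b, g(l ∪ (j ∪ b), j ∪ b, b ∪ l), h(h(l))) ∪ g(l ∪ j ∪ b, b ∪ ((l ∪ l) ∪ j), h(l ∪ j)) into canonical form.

Answer: g(b ∪ j ∪ l, b ∪ j ∪ l, h(j ∪ l)) ∪ g(b ∪ j ∪ l, g(b ∪ j ∪ l, b ∪ j, b ∪ l), h(h(l)))

Derivation:
Canonicalize subterm:  g(j ∪ l ∪ b, g(l ∪ (j ∪ b), j ∪ b, b ∪ l), h(h(l)))  →  g(b ∪ j ∪ l, g(b ∪ j ∪ l, b ∪ j, b ∪ l), h(h(l)))
Canonicalize subterm:  g(l ∪ j ∪ b, b ∪ ((l ∪ l) ∪ j), h(l ∪ j))  →  g(b ∪ j ∪ l, b ∪ j ∪ l, h(j ∪ l))
Sort:  g(b ∪ j ∪ l, b ∪ j ∪ l, h(j ∪ l)) ∪ g(b ∪ j ∪ l, g(b ∪ j ∪ l, b ∪ j, b ∪ l), h(h(l)))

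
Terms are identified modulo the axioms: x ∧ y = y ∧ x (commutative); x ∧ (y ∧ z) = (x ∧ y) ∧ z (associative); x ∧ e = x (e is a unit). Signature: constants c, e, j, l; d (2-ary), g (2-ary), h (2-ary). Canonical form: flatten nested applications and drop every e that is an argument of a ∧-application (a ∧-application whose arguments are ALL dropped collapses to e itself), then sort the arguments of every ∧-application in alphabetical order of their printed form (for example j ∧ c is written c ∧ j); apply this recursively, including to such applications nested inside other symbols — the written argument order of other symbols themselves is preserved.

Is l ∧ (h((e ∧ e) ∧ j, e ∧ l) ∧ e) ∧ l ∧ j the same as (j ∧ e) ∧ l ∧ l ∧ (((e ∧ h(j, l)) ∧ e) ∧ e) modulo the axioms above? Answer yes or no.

Left:  l ∧ (h((e ∧ e) ∧ j, e ∧ l) ∧ e) ∧ l ∧ j
  Un-nest:  l ∧ h((e ∧ e) ∧ j, e ∧ l) ∧ e ∧ l ∧ j
  Inside:  h((e ∧ e) ∧ j, e ∧ l)  →  h(j, l)
  Unit:  drop e
  Sort arguments:  h(j, l) ∧ j ∧ l ∧ l
Right:  (j ∧ e) ∧ l ∧ l ∧ (((e ∧ h(j, l)) ∧ e) ∧ e)
  Flatten:  j ∧ e ∧ l ∧ l ∧ e ∧ h(j, l) ∧ e ∧ e
  Units out:  drop e (×4)
  Sort:  h(j, l) ∧ j ∧ l ∧ l

Answer: yes — both canonical forms are h(j, l) ∧ j ∧ l ∧ l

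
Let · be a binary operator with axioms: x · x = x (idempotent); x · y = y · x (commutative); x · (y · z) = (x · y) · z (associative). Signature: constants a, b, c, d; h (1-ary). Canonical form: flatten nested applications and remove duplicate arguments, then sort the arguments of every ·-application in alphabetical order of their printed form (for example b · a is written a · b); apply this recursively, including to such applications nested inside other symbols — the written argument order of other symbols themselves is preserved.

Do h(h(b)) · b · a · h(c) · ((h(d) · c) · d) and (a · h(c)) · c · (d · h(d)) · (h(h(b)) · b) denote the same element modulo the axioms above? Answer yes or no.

Answer: yes — both canonical forms are a · b · c · d · h(c) · h(d) · h(h(b))

Derivation:
Left:  h(h(b)) · b · a · h(c) · ((h(d) · c) · d)
  Un-nest:  h(h(b)) · b · a · h(c) · h(d) · c · d
  Sort:  a · b · c · d · h(c) · h(d) · h(h(b))
Right:  (a · h(c)) · c · (d · h(d)) · (h(h(b)) · b)
  Flatten:  a · h(c) · c · d · h(d) · h(h(b)) · b
  Sort:  a · b · c · d · h(c) · h(d) · h(h(b))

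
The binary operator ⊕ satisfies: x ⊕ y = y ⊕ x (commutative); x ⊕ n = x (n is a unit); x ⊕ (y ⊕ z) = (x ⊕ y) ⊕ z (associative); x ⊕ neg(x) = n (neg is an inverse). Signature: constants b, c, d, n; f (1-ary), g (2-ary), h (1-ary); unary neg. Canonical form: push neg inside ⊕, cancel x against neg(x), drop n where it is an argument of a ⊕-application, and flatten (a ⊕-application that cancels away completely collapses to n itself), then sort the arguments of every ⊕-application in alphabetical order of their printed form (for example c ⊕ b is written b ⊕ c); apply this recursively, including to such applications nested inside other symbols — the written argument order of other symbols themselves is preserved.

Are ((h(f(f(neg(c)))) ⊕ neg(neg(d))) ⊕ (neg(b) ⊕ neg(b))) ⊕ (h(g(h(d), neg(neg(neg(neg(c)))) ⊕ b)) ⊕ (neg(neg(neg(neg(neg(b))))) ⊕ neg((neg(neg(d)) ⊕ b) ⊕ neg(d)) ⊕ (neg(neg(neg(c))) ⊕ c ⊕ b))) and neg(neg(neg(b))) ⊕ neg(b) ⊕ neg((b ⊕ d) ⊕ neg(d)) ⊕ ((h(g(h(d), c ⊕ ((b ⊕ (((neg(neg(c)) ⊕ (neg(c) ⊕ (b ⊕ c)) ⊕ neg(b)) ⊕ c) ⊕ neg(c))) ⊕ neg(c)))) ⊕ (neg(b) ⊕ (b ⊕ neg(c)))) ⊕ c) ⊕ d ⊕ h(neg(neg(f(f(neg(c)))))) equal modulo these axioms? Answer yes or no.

Left:  ((h(f(f(neg(c)))) ⊕ neg(neg(d))) ⊕ (neg(b) ⊕ neg(b))) ⊕ (h(g(h(d), neg(neg(neg(neg(c)))) ⊕ b)) ⊕ (neg(neg(neg(neg(neg(b))))) ⊕ neg((neg(neg(d)) ⊕ b) ⊕ neg(d)) ⊕ (neg(neg(neg(c))) ⊕ c ⊕ b)))
  Push neg inside:  distribute neg over ⊕ and collapse double neg
  Inverses cancel:  c cancels
  Collect:  h(f(f(neg(c)))) ⊕ d ⊕ neg(b) ⊕ neg(b) ⊕ neg(b) ⊕ h(g(h(d), b ⊕ c))
  Sort arguments:  d ⊕ h(f(f(neg(c)))) ⊕ h(g(h(d), b ⊕ c)) ⊕ neg(b) ⊕ neg(b) ⊕ neg(b)
Right:  neg(neg(neg(b))) ⊕ neg(b) ⊕ neg((b ⊕ d) ⊕ neg(d)) ⊕ ((h(g(h(d), c ⊕ ((b ⊕ (((neg(neg(c)) ⊕ (neg(c) ⊕ (b ⊕ c)) ⊕ neg(b)) ⊕ c) ⊕ neg(c))) ⊕ neg(c)))) ⊕ (neg(b) ⊕ (b ⊕ neg(c)))) ⊕ c) ⊕ d ⊕ h(neg(neg(f(f(neg(c))))))
  Push neg inside:  distribute neg over ⊕ and collapse double neg
  Cancel:  c cancels
  Combine occurrences:  neg(b) ⊕ neg(b) ⊕ neg(b) ⊕ d ⊕ h(g(h(d), b ⊕ c)) ⊕ h(f(f(neg(c))))
  Sort:  d ⊕ h(f(f(neg(c)))) ⊕ h(g(h(d), b ⊕ c)) ⊕ neg(b) ⊕ neg(b) ⊕ neg(b)

Answer: yes — both canonical forms are d ⊕ h(f(f(neg(c)))) ⊕ h(g(h(d), b ⊕ c)) ⊕ neg(b) ⊕ neg(b) ⊕ neg(b)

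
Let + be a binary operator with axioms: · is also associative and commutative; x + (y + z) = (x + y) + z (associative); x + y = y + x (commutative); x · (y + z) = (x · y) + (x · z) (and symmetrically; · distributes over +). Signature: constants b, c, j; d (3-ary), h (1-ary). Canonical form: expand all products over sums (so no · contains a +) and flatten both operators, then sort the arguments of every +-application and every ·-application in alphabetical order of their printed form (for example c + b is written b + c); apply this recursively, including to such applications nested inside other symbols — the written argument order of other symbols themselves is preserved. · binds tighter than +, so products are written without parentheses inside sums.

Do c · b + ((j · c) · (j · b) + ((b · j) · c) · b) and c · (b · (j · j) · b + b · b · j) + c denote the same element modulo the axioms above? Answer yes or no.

Answer: no — b · b · c · j + b · c + b · c · j · j vs b · b · c · j + b · b · c · j · j + c

Derivation:
Left:  c · b + ((j · c) · (j · b) + ((b · j) · c) · b)
  Un-nest:  b · c + b · c · j · j + b · b · c · j
  Order the arguments:  b · b · c · j + b · c + b · c · j · j
Right:  c · (b · (j · j) · b + b · b · j) + c
  Expand products over sums:  b · b · c · j · j + b · b · c · j + c
  Order the arguments:  b · b · c · j + b · b · c · j · j + c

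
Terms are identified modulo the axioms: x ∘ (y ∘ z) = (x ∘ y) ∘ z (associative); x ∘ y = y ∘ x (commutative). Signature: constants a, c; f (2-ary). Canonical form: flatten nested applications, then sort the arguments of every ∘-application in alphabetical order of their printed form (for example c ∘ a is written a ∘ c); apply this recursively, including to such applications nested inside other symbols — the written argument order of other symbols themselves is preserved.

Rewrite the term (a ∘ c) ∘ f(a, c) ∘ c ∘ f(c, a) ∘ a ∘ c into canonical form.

Merge nested applications:  a ∘ c ∘ f(a, c) ∘ c ∘ f(c, a) ∘ a ∘ c
Order the arguments:  a ∘ a ∘ c ∘ c ∘ c ∘ f(a, c) ∘ f(c, a)

Answer: a ∘ a ∘ c ∘ c ∘ c ∘ f(a, c) ∘ f(c, a)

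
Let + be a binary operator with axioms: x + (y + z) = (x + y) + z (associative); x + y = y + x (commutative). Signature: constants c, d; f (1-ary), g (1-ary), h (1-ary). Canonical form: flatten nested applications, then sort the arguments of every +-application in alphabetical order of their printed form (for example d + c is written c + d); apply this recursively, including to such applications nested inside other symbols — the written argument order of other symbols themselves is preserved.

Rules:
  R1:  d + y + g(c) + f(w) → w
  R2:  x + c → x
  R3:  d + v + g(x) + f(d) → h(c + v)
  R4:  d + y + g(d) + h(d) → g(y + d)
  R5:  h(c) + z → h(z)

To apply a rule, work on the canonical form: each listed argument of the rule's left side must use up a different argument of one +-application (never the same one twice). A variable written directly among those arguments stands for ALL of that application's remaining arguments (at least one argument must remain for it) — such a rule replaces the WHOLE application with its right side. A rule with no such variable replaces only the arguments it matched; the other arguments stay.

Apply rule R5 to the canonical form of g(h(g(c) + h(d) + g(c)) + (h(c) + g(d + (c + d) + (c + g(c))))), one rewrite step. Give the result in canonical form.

Canonical form:  g(g(c + c + d + d + g(c)) + h(c) + h(g(c) + g(c) + h(d)))
Apply R5:  consuming h(c);  z := g(c + c + d + d + g(c)) + h(g(c) + g(c) + h(d))
Every leftover argument binds to the variable; the entire application is replaced.
Result:  g(h(g(c + c + d + d + g(c)) + h(g(c) + g(c) + h(d))))

Answer: g(h(g(c + c + d + d + g(c)) + h(g(c) + g(c) + h(d))))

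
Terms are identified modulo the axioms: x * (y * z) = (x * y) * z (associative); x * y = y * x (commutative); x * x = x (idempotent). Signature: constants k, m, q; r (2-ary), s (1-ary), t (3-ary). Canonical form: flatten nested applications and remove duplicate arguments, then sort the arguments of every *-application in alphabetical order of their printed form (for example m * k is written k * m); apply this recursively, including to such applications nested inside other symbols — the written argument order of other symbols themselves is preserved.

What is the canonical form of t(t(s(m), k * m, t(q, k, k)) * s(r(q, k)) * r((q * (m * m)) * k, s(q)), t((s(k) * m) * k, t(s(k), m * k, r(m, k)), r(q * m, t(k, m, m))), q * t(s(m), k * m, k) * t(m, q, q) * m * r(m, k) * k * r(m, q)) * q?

Answer: q * t(r(k * m * q, s(q)) * s(r(q, k)) * t(s(m), k * m, t(q, k, k)), t(k * m * s(k), t(s(k), k * m, r(m, k)), r(m * q, t(k, m, m))), k * m * q * r(m, k) * r(m, q) * t(m, q, q) * t(s(m), k * m, k))

Derivation:
Simplify inside:  t(t(s(m), k * m, t(q, k, k)) * s(r(q, k)) * r((q * (m * m)) * k, s(q)), t((s(k) * m) * k, t(s(k), m * k, r(m, k)), r(q * m, t(k, m, m))), q * t(s(m), k * m, k) * t(m, q, q) * m * r(m, k) * k * r(m, q))  →  t(r(k * m * q, s(q)) * s(r(q, k)) * t(s(m), k * m, t(q, k, k)), t(k * m * s(k), t(s(k), k * m, r(m, k)), r(m * q, t(k, m, m))), k * m * q * r(m, k) * r(m, q) * t(m, q, q) * t(s(m), k * m, k))
Sort:  q * t(r(k * m * q, s(q)) * s(r(q, k)) * t(s(m), k * m, t(q, k, k)), t(k * m * s(k), t(s(k), k * m, r(m, k)), r(m * q, t(k, m, m))), k * m * q * r(m, k) * r(m, q) * t(m, q, q) * t(s(m), k * m, k))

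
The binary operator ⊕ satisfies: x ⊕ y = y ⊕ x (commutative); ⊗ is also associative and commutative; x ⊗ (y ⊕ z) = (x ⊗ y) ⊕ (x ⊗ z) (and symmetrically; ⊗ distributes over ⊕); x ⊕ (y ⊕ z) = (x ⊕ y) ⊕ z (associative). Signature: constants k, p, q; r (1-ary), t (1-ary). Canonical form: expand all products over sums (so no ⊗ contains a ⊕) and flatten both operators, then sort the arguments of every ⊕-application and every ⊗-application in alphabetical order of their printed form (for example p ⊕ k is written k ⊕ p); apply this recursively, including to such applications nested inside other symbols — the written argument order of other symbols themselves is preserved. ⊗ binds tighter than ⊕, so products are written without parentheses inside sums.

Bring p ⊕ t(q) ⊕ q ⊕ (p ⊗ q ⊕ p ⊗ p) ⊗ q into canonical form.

Answer: p ⊕ p ⊗ p ⊗ q ⊕ p ⊗ q ⊗ q ⊕ q ⊕ t(q)

Derivation:
Expand products over sums:  p ⊕ t(q) ⊕ q ⊕ p ⊗ q ⊗ q ⊕ p ⊗ p ⊗ q
Order the arguments:  p ⊕ p ⊗ p ⊗ q ⊕ p ⊗ q ⊗ q ⊕ q ⊕ t(q)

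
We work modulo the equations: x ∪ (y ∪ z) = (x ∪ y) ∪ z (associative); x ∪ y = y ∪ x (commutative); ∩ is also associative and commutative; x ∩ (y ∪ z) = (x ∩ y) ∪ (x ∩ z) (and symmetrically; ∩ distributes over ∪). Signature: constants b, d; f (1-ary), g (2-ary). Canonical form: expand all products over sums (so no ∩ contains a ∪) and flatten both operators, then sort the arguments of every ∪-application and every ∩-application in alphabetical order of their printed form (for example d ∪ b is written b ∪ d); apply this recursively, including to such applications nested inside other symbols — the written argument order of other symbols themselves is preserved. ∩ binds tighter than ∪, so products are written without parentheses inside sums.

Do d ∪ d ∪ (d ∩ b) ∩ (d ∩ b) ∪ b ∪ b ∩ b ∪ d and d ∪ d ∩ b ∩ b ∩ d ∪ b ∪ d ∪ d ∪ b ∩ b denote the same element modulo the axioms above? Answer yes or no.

Answer: yes — both canonical forms are b ∪ b ∩ b ∪ b ∩ b ∩ d ∩ d ∪ d ∪ d ∪ d

Derivation:
Left:  d ∪ d ∪ (d ∩ b) ∩ (d ∩ b) ∪ b ∪ b ∩ b ∪ d
  Flatten:  d ∪ d ∪ b ∩ b ∩ d ∩ d ∪ b ∪ b ∩ b ∪ d
  Sort arguments:  b ∪ b ∩ b ∪ b ∩ b ∩ d ∩ d ∪ d ∪ d ∪ d
Right:  d ∪ d ∩ b ∩ b ∩ d ∪ b ∪ d ∪ d ∪ b ∩ b
  Flatten:  d ∪ b ∩ b ∩ d ∩ d ∪ b ∪ d ∪ d ∪ b ∩ b
  Sort arguments:  b ∪ b ∩ b ∪ b ∩ b ∩ d ∩ d ∪ d ∪ d ∪ d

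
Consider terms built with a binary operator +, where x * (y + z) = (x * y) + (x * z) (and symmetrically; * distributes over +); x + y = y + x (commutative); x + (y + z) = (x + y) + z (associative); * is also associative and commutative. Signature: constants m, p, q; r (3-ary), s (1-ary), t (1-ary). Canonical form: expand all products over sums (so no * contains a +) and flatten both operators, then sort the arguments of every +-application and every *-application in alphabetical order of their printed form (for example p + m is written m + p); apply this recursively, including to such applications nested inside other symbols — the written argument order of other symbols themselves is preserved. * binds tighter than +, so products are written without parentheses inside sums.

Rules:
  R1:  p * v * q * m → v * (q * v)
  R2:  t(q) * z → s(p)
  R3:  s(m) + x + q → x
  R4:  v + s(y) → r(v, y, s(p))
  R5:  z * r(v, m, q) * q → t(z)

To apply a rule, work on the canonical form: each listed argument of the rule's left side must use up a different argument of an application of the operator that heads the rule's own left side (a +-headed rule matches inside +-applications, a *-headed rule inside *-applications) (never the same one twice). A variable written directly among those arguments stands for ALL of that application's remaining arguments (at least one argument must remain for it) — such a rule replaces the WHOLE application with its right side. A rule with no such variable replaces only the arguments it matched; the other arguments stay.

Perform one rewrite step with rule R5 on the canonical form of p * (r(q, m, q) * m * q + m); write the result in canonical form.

Canonical form:  m * p + m * p * q * r(q, m, q)
R5 matches:  uses q, r(q, m, q);  v := q, z := m * p
Every leftover argument binds to the variable; the entire application is replaced.
Giving:  m * p + t(m * p)

Answer: m * p + t(m * p)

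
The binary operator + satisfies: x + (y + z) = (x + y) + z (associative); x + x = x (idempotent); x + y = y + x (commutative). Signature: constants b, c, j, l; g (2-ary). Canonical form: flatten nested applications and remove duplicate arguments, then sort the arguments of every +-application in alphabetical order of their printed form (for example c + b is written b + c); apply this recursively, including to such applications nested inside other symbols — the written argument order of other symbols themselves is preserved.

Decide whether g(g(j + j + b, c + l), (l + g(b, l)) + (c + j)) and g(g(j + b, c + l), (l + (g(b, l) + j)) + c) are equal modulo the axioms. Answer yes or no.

Left:  g(g(j + j + b, c + l), (l + g(b, l)) + (c + j))
  Descend into:  (l + g(b, l)) + (c + j)
  Flatten:  l + g(b, l) + c + j
  Sort:  c + g(b, l) + j + l
  Put back:  g(g(b + j, c + l), c + g(b, l) + j + l)
Right:  g(g(j + b, c + l), (l + (g(b, l) + j)) + c)
  Work inside:  (l + (g(b, l) + j)) + c
  Un-nest:  l + g(b, l) + j + c
  Sort arguments:  c + g(b, l) + j + l
  Reassemble:  g(g(b + j, c + l), c + g(b, l) + j + l)

Answer: yes — both canonical forms are g(g(b + j, c + l), c + g(b, l) + j + l)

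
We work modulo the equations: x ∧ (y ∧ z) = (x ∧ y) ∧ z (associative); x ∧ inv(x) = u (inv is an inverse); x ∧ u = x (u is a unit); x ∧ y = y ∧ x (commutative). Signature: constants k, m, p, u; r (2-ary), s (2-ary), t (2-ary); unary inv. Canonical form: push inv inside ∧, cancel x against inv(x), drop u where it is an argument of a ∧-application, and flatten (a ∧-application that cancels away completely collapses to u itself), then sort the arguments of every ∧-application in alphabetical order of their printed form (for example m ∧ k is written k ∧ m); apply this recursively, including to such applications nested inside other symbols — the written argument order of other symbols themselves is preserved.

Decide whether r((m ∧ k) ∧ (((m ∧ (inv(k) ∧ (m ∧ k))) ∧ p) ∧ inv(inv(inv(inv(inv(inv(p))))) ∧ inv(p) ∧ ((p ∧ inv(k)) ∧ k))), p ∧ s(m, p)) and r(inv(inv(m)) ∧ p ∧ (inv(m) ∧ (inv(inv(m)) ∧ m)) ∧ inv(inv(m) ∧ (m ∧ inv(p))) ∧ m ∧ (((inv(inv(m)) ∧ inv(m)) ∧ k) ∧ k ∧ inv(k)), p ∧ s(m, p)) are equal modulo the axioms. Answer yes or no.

Answer: yes — both canonical forms are r(k ∧ m ∧ m ∧ m ∧ p ∧ p, p ∧ s(m, p))

Derivation:
Left:  r((m ∧ k) ∧ (((m ∧ (inv(k) ∧ (m ∧ k))) ∧ p) ∧ inv(inv(inv(inv(inv(inv(p))))) ∧ inv(p) ∧ ((p ∧ inv(k)) ∧ k))), p ∧ s(m, p))
  Work inside:  (m ∧ k) ∧ (((m ∧ (inv(k) ∧ (m ∧ k))) ∧ p) ∧ inv(inv(inv(inv(inv(inv(p))))) ∧ inv(p) ∧ ((p ∧ inv(k)) ∧ k)))
  Push inv inside:  distribute inv over ∧ and collapse double inv
  Collect:  m ∧ m ∧ m ∧ k ∧ p ∧ p
  Order the arguments:  k ∧ m ∧ m ∧ m ∧ p ∧ p
  Reassemble:  r(k ∧ m ∧ m ∧ m ∧ p ∧ p, p ∧ s(m, p))
Right:  r(inv(inv(m)) ∧ p ∧ (inv(m) ∧ (inv(inv(m)) ∧ m)) ∧ inv(inv(m) ∧ (m ∧ inv(p))) ∧ m ∧ (((inv(inv(m)) ∧ inv(m)) ∧ k) ∧ k ∧ inv(k)), p ∧ s(m, p))
  Focus inside:  inv(inv(m)) ∧ p ∧ (inv(m) ∧ (inv(inv(m)) ∧ m)) ∧ inv(inv(m) ∧ (m ∧ inv(p))) ∧ m ∧ (((inv(inv(m)) ∧ inv(m)) ∧ k) ∧ k ∧ inv(k))
  Push inv inside:  distribute inv over ∧ and collapse double inv
  Combine occurrences:  m ∧ m ∧ m ∧ p ∧ p ∧ k
  Order the arguments:  k ∧ m ∧ m ∧ m ∧ p ∧ p
  Put back:  r(k ∧ m ∧ m ∧ m ∧ p ∧ p, p ∧ s(m, p))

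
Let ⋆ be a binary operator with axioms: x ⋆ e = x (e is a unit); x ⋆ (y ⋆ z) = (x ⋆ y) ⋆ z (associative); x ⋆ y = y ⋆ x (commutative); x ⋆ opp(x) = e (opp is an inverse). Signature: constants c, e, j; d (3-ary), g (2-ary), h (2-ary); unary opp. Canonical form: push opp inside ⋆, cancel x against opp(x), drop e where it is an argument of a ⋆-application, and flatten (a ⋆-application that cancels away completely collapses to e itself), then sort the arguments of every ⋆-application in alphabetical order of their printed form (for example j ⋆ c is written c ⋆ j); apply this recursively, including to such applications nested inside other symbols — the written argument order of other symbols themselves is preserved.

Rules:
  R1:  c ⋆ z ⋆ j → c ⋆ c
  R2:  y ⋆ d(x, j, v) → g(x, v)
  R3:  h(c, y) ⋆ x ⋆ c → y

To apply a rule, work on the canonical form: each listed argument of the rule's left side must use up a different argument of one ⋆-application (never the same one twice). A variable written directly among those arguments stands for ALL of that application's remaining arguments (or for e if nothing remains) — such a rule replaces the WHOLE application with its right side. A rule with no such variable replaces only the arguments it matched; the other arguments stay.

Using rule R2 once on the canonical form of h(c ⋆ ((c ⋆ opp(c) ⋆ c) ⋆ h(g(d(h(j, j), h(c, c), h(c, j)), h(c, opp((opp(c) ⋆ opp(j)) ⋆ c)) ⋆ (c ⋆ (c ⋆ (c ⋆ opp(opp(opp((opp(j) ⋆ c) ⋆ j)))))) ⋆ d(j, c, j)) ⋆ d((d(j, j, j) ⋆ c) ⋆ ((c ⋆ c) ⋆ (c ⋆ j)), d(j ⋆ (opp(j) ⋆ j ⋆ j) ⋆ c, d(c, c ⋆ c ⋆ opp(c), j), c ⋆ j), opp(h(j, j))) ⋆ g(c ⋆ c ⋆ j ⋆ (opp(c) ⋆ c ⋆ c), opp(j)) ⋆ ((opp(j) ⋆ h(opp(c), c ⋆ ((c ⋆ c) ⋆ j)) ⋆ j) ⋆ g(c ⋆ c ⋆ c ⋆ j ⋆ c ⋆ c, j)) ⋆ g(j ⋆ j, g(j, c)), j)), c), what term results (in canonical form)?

Canonical form:  h(c ⋆ c ⋆ h(d(c ⋆ c ⋆ c ⋆ c ⋆ d(j, j, j) ⋆ j, d(c ⋆ j ⋆ j, d(c, c, j), c ⋆ j), opp(h(j, j))) ⋆ g(c ⋆ c ⋆ c ⋆ c ⋆ c ⋆ j, j) ⋆ g(c ⋆ c ⋆ c ⋆ j, opp(j)) ⋆ g(d(h(j, j), h(c, c), h(c, j)), c ⋆ c ⋆ d(j, c, j) ⋆ h(c, j)) ⋆ g(j ⋆ j, g(j, c)) ⋆ h(opp(c), c ⋆ c ⋆ c ⋆ j), j), c)
Match R2:  consume d(j, j, j);  v := j, x := j, y := c ⋆ c ⋆ c ⋆ c ⋆ j
The variable takes the whole remainder — replace the entire application.
Giving:  h(c ⋆ c ⋆ h(d(g(j, j), d(c ⋆ j ⋆ j, d(c, c, j), c ⋆ j), opp(h(j, j))) ⋆ g(c ⋆ c ⋆ c ⋆ c ⋆ c ⋆ j, j) ⋆ g(c ⋆ c ⋆ c ⋆ j, opp(j)) ⋆ g(d(h(j, j), h(c, c), h(c, j)), c ⋆ c ⋆ d(j, c, j) ⋆ h(c, j)) ⋆ g(j ⋆ j, g(j, c)) ⋆ h(opp(c), c ⋆ c ⋆ c ⋆ j), j), c)

Answer: h(c ⋆ c ⋆ h(d(g(j, j), d(c ⋆ j ⋆ j, d(c, c, j), c ⋆ j), opp(h(j, j))) ⋆ g(c ⋆ c ⋆ c ⋆ c ⋆ c ⋆ j, j) ⋆ g(c ⋆ c ⋆ c ⋆ j, opp(j)) ⋆ g(d(h(j, j), h(c, c), h(c, j)), c ⋆ c ⋆ d(j, c, j) ⋆ h(c, j)) ⋆ g(j ⋆ j, g(j, c)) ⋆ h(opp(c), c ⋆ c ⋆ c ⋆ j), j), c)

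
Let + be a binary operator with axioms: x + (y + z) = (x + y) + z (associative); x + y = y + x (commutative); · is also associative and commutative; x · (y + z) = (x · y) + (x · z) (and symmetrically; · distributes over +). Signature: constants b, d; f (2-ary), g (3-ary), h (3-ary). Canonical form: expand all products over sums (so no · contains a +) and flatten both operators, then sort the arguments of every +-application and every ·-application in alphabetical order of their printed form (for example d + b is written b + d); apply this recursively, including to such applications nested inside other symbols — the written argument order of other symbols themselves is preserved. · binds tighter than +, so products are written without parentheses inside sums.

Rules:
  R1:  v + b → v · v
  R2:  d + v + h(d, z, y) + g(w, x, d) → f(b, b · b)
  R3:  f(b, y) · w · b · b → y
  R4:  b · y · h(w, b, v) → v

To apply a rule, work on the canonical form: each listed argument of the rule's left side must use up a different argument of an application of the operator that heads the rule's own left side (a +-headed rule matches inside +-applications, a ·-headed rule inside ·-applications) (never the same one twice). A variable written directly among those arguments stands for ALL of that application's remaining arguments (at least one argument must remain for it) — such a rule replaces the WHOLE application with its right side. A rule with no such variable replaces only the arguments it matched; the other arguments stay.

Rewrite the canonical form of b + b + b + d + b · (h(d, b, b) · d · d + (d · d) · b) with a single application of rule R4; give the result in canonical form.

Answer: b + b + b + b + b · b · d · d + d

Derivation:
Canonical form:  b + b + b + b · b · d · d + b · d · d · h(d, b, b) + d
Apply R4:  consuming b, h(d, b, b);  v := b, w := d, y := d · d
The extension variable absorbs all remaining arguments, so the whole application is rewritten.
Giving:  b + b + b + b + b · b · d · d + d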